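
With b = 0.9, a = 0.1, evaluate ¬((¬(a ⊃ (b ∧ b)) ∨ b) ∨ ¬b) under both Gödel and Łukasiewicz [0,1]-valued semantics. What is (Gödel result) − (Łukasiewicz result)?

-0.10

Gödel evaluation:
  (b ∧ b) = min(0.9, 0.9) = 0.9
  (a ⊃ (b ∧ b)): 0.1 ≤ 0.9, so result = 1
  ¬(a ⊃ (b ∧ b)): Gödel ¬ of 1 = 0 (operand ≠ 0)
  (¬(a ⊃ (b ∧ b)) ∨ b) = max(0, 0.9) = 0.9
  ¬b: Gödel ¬ of 0.9 = 0 (operand ≠ 0)
  ((¬(a ⊃ (b ∧ b)) ∨ b) ∨ ¬b) = max(0.9, 0) = 0.9
  ¬((¬(a ⊃ (b ∧ b)) ∨ b) ∨ ¬b): Gödel ¬ of 0.9 = 0 (operand ≠ 0)
  Gödel value = 0
Łukasiewicz evaluation:
  (b ∧ b) = min(0.9, 0.9) = 0.9
  (a ⊃ (b ∧ b)): min(1, 1 − 0.1 + 0.9) = 1
  ¬(a ⊃ (b ∧ b)): Łukasiewicz ¬ gives 1 − 1 = 0
  (¬(a ⊃ (b ∧ b)) ∨ b) = max(0, 0.9) = 0.9
  ¬b: Łukasiewicz ¬ gives 1 − 0.9 = 0.1
  ((¬(a ⊃ (b ∧ b)) ∨ b) ∨ ¬b) = max(0.9, 0.1) = 0.9
  ¬((¬(a ⊃ (b ∧ b)) ∨ b) ∨ ¬b): Łukasiewicz ¬ gives 1 − 0.9 = 0.1
  Łukasiewicz value = 0.1
Difference: 0 − 0.1 = -0.10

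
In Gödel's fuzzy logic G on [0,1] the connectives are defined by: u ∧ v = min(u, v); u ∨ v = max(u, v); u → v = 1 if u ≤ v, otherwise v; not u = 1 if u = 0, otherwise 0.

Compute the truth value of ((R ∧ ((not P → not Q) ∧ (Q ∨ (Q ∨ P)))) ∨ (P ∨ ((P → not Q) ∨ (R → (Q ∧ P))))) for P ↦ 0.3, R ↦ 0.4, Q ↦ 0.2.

not P: Gödel ¬ of 0.3 = 0 (operand ≠ 0)
not Q: Gödel ¬ of 0.2 = 0 (operand ≠ 0)
(not P → not Q): 0 ≤ 0, so result = 1
(Q ∨ P) = max(0.2, 0.3) = 0.3
(Q ∨ (Q ∨ P)) = max(0.2, 0.3) = 0.3
((not P → not Q) ∧ (Q ∨ (Q ∨ P))) = min(1, 0.3) = 0.3
(R ∧ ((not P → not Q) ∧ (Q ∨ (Q ∨ P)))) = min(0.4, 0.3) = 0.3
not Q: Gödel ¬ of 0.2 = 0 (operand ≠ 0)
(P → not Q): 0.3 > 0, so result = 0
(Q ∧ P) = min(0.2, 0.3) = 0.2
(R → (Q ∧ P)): 0.4 > 0.2, so result = 0.2
((P → not Q) ∨ (R → (Q ∧ P))) = max(0, 0.2) = 0.2
(P ∨ ((P → not Q) ∨ (R → (Q ∧ P)))) = max(0.3, 0.2) = 0.3
((R ∧ ((not P → not Q) ∧ (Q ∨ (Q ∨ P)))) ∨ (P ∨ ((P → not Q) ∨ (R → (Q ∧ P))))) = max(0.3, 0.3) = 0.3

0.30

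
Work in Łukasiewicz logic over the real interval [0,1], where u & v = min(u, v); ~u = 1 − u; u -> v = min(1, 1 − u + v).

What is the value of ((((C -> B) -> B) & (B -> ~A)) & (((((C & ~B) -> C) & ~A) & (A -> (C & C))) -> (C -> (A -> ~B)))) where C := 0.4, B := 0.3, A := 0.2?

0.40

(C -> B): min(1, 1 − 0.4 + 0.3) = 0.9
((C -> B) -> B): min(1, 1 − 0.9 + 0.3) = 0.4
~A: Łukasiewicz ¬ gives 1 − 0.2 = 0.8
(B -> ~A): min(1, 1 − 0.3 + 0.8) = 1
(((C -> B) -> B) & (B -> ~A)) = min(0.4, 1) = 0.4
~B: Łukasiewicz ¬ gives 1 − 0.3 = 0.7
(C & ~B) = min(0.4, 0.7) = 0.4
((C & ~B) -> C): min(1, 1 − 0.4 + 0.4) = 1
~A: Łukasiewicz ¬ gives 1 − 0.2 = 0.8
(((C & ~B) -> C) & ~A) = min(1, 0.8) = 0.8
(C & C) = min(0.4, 0.4) = 0.4
(A -> (C & C)): min(1, 1 − 0.2 + 0.4) = 1
((((C & ~B) -> C) & ~A) & (A -> (C & C))) = min(0.8, 1) = 0.8
~B: Łukasiewicz ¬ gives 1 − 0.3 = 0.7
(A -> ~B): min(1, 1 − 0.2 + 0.7) = 1
(C -> (A -> ~B)): min(1, 1 − 0.4 + 1) = 1
(((((C & ~B) -> C) & ~A) & (A -> (C & C))) -> (C -> (A -> ~B))): min(1, 1 − 0.8 + 1) = 1
((((C -> B) -> B) & (B -> ~A)) & (((((C & ~B) -> C) & ~A) & (A -> (C & C))) -> (C -> (A -> ~B)))) = min(0.4, 1) = 0.4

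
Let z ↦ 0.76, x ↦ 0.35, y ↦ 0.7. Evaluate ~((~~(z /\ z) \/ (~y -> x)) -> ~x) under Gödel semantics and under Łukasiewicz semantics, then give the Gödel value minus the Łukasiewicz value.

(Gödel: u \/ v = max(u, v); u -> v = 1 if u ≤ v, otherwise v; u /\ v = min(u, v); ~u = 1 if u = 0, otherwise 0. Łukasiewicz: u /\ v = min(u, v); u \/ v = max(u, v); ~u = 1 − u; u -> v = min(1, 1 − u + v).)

Gödel evaluation:
  (z /\ z) = min(0.76, 0.76) = 0.76
  ~(z /\ z): Gödel ¬ of 0.76 = 0 (operand ≠ 0)
  ~~(z /\ z): Gödel ¬ of 0 = 1 (operand is 0)
  ~y: Gödel ¬ of 0.7 = 0 (operand ≠ 0)
  (~y -> x): 0 ≤ 0.35, so result = 1
  (~~(z /\ z) \/ (~y -> x)) = max(1, 1) = 1
  ~x: Gödel ¬ of 0.35 = 0 (operand ≠ 0)
  ((~~(z /\ z) \/ (~y -> x)) -> ~x): 1 > 0, so result = 0
  ~((~~(z /\ z) \/ (~y -> x)) -> ~x): Gödel ¬ of 0 = 1 (operand is 0)
  Gödel value = 1
Łukasiewicz evaluation:
  (z /\ z) = min(0.76, 0.76) = 0.76
  ~(z /\ z): Łukasiewicz ¬ gives 1 − 0.76 = 0.24
  ~~(z /\ z): Łukasiewicz ¬ gives 1 − 0.24 = 0.76
  ~y: Łukasiewicz ¬ gives 1 − 0.7 = 0.3
  (~y -> x): min(1, 1 − 0.3 + 0.35) = 1
  (~~(z /\ z) \/ (~y -> x)) = max(0.76, 1) = 1
  ~x: Łukasiewicz ¬ gives 1 − 0.35 = 0.65
  ((~~(z /\ z) \/ (~y -> x)) -> ~x): min(1, 1 − 1 + 0.65) = 0.65
  ~((~~(z /\ z) \/ (~y -> x)) -> ~x): Łukasiewicz ¬ gives 1 − 0.65 = 0.35
  Łukasiewicz value = 0.35
Difference: 1 − 0.35 = 0.65

0.65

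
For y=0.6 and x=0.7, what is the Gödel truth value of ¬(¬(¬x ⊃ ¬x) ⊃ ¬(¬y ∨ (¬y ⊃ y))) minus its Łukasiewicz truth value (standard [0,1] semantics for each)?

Gödel evaluation:
  ¬x: Gödel ¬ of 0.7 = 0 (operand ≠ 0)
  ¬x: Gödel ¬ of 0.7 = 0 (operand ≠ 0)
  (¬x ⊃ ¬x): 0 ≤ 0, so result = 1
  ¬(¬x ⊃ ¬x): Gödel ¬ of 1 = 0 (operand ≠ 0)
  ¬y: Gödel ¬ of 0.6 = 0 (operand ≠ 0)
  ¬y: Gödel ¬ of 0.6 = 0 (operand ≠ 0)
  (¬y ⊃ y): 0 ≤ 0.6, so result = 1
  (¬y ∨ (¬y ⊃ y)) = max(0, 1) = 1
  ¬(¬y ∨ (¬y ⊃ y)): Gödel ¬ of 1 = 0 (operand ≠ 0)
  (¬(¬x ⊃ ¬x) ⊃ ¬(¬y ∨ (¬y ⊃ y))): 0 ≤ 0, so result = 1
  ¬(¬(¬x ⊃ ¬x) ⊃ ¬(¬y ∨ (¬y ⊃ y))): Gödel ¬ of 1 = 0 (operand ≠ 0)
  Gödel value = 0
Łukasiewicz evaluation:
  ¬x: Łukasiewicz ¬ gives 1 − 0.7 = 0.3
  ¬x: Łukasiewicz ¬ gives 1 − 0.7 = 0.3
  (¬x ⊃ ¬x): min(1, 1 − 0.3 + 0.3) = 1
  ¬(¬x ⊃ ¬x): Łukasiewicz ¬ gives 1 − 1 = 0
  ¬y: Łukasiewicz ¬ gives 1 − 0.6 = 0.4
  ¬y: Łukasiewicz ¬ gives 1 − 0.6 = 0.4
  (¬y ⊃ y): min(1, 1 − 0.4 + 0.6) = 1
  (¬y ∨ (¬y ⊃ y)) = max(0.4, 1) = 1
  ¬(¬y ∨ (¬y ⊃ y)): Łukasiewicz ¬ gives 1 − 1 = 0
  (¬(¬x ⊃ ¬x) ⊃ ¬(¬y ∨ (¬y ⊃ y))): min(1, 1 − 0 + 0) = 1
  ¬(¬(¬x ⊃ ¬x) ⊃ ¬(¬y ∨ (¬y ⊃ y))): Łukasiewicz ¬ gives 1 − 1 = 0
  Łukasiewicz value = 0
Difference: 0 − 0 = 0.00

0.00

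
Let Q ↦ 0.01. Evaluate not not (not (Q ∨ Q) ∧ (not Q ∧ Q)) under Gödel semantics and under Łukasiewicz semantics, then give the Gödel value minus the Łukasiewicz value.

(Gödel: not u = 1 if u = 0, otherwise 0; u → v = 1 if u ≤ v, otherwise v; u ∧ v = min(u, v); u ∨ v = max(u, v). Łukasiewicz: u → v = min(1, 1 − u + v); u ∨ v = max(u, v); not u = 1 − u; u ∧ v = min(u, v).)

-0.01

Gödel evaluation:
  (Q ∨ Q) = max(0.01, 0.01) = 0.01
  not (Q ∨ Q): Gödel ¬ of 0.01 = 0 (operand ≠ 0)
  not Q: Gödel ¬ of 0.01 = 0 (operand ≠ 0)
  (not Q ∧ Q) = min(0, 0.01) = 0
  (not (Q ∨ Q) ∧ (not Q ∧ Q)) = min(0, 0) = 0
  not (not (Q ∨ Q) ∧ (not Q ∧ Q)): Gödel ¬ of 0 = 1 (operand is 0)
  not not (not (Q ∨ Q) ∧ (not Q ∧ Q)): Gödel ¬ of 1 = 0 (operand ≠ 0)
  Gödel value = 0
Łukasiewicz evaluation:
  (Q ∨ Q) = max(0.01, 0.01) = 0.01
  not (Q ∨ Q): Łukasiewicz ¬ gives 1 − 0.01 = 0.99
  not Q: Łukasiewicz ¬ gives 1 − 0.01 = 0.99
  (not Q ∧ Q) = min(0.99, 0.01) = 0.01
  (not (Q ∨ Q) ∧ (not Q ∧ Q)) = min(0.99, 0.01) = 0.01
  not (not (Q ∨ Q) ∧ (not Q ∧ Q)): Łukasiewicz ¬ gives 1 − 0.01 = 0.99
  not not (not (Q ∨ Q) ∧ (not Q ∧ Q)): Łukasiewicz ¬ gives 1 − 0.99 = 0.01
  Łukasiewicz value = 0.01
Difference: 0 − 0.01 = -0.01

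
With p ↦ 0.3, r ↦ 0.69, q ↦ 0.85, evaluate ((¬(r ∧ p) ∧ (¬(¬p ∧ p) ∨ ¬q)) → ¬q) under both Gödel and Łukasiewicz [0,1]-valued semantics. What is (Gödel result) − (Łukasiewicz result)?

Gödel evaluation:
  (r ∧ p) = min(0.69, 0.3) = 0.3
  ¬(r ∧ p): Gödel ¬ of 0.3 = 0 (operand ≠ 0)
  ¬p: Gödel ¬ of 0.3 = 0 (operand ≠ 0)
  (¬p ∧ p) = min(0, 0.3) = 0
  ¬(¬p ∧ p): Gödel ¬ of 0 = 1 (operand is 0)
  ¬q: Gödel ¬ of 0.85 = 0 (operand ≠ 0)
  (¬(¬p ∧ p) ∨ ¬q) = max(1, 0) = 1
  (¬(r ∧ p) ∧ (¬(¬p ∧ p) ∨ ¬q)) = min(0, 1) = 0
  ¬q: Gödel ¬ of 0.85 = 0 (operand ≠ 0)
  ((¬(r ∧ p) ∧ (¬(¬p ∧ p) ∨ ¬q)) → ¬q): 0 ≤ 0, so result = 1
  Gödel value = 1
Łukasiewicz evaluation:
  (r ∧ p) = min(0.69, 0.3) = 0.3
  ¬(r ∧ p): Łukasiewicz ¬ gives 1 − 0.3 = 0.7
  ¬p: Łukasiewicz ¬ gives 1 − 0.3 = 0.7
  (¬p ∧ p) = min(0.7, 0.3) = 0.3
  ¬(¬p ∧ p): Łukasiewicz ¬ gives 1 − 0.3 = 0.7
  ¬q: Łukasiewicz ¬ gives 1 − 0.85 = 0.15
  (¬(¬p ∧ p) ∨ ¬q) = max(0.7, 0.15) = 0.7
  (¬(r ∧ p) ∧ (¬(¬p ∧ p) ∨ ¬q)) = min(0.7, 0.7) = 0.7
  ¬q: Łukasiewicz ¬ gives 1 − 0.85 = 0.15
  ((¬(r ∧ p) ∧ (¬(¬p ∧ p) ∨ ¬q)) → ¬q): min(1, 1 − 0.7 + 0.15) = 0.45
  Łukasiewicz value = 0.45
Difference: 1 − 0.45 = 0.55

0.55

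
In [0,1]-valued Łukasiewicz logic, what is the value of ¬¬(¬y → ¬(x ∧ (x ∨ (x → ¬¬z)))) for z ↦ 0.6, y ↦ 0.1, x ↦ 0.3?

0.80

¬y: Łukasiewicz ¬ gives 1 − 0.1 = 0.9
¬z: Łukasiewicz ¬ gives 1 − 0.6 = 0.4
¬¬z: Łukasiewicz ¬ gives 1 − 0.4 = 0.6
(x → ¬¬z): min(1, 1 − 0.3 + 0.6) = 1
(x ∨ (x → ¬¬z)) = max(0.3, 1) = 1
(x ∧ (x ∨ (x → ¬¬z))) = min(0.3, 1) = 0.3
¬(x ∧ (x ∨ (x → ¬¬z))): Łukasiewicz ¬ gives 1 − 0.3 = 0.7
(¬y → ¬(x ∧ (x ∨ (x → ¬¬z)))): min(1, 1 − 0.9 + 0.7) = 0.8
¬(¬y → ¬(x ∧ (x ∨ (x → ¬¬z)))): Łukasiewicz ¬ gives 1 − 0.8 = 0.2
¬¬(¬y → ¬(x ∧ (x ∨ (x → ¬¬z)))): Łukasiewicz ¬ gives 1 − 0.2 = 0.8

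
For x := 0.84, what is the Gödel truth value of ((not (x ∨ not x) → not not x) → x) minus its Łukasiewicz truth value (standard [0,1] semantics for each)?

Gödel evaluation:
  not x: Gödel ¬ of 0.84 = 0 (operand ≠ 0)
  (x ∨ not x) = max(0.84, 0) = 0.84
  not (x ∨ not x): Gödel ¬ of 0.84 = 0 (operand ≠ 0)
  not x: Gödel ¬ of 0.84 = 0 (operand ≠ 0)
  not not x: Gödel ¬ of 0 = 1 (operand is 0)
  (not (x ∨ not x) → not not x): 0 ≤ 1, so result = 1
  ((not (x ∨ not x) → not not x) → x): 1 > 0.84, so result = 0.84
  Gödel value = 0.84
Łukasiewicz evaluation:
  not x: Łukasiewicz ¬ gives 1 − 0.84 = 0.16
  (x ∨ not x) = max(0.84, 0.16) = 0.84
  not (x ∨ not x): Łukasiewicz ¬ gives 1 − 0.84 = 0.16
  not x: Łukasiewicz ¬ gives 1 − 0.84 = 0.16
  not not x: Łukasiewicz ¬ gives 1 − 0.16 = 0.84
  (not (x ∨ not x) → not not x): min(1, 1 − 0.16 + 0.84) = 1
  ((not (x ∨ not x) → not not x) → x): min(1, 1 − 1 + 0.84) = 0.84
  Łukasiewicz value = 0.84
Difference: 0.84 − 0.84 = 0.00

0.00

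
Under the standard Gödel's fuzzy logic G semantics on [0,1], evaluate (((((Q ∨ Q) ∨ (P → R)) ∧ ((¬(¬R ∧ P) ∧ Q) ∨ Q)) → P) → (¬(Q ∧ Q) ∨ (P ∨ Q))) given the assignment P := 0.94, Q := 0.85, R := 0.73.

(Q ∨ Q) = max(0.85, 0.85) = 0.85
(P → R): 0.94 > 0.73, so result = 0.73
((Q ∨ Q) ∨ (P → R)) = max(0.85, 0.73) = 0.85
¬R: Gödel ¬ of 0.73 = 0 (operand ≠ 0)
(¬R ∧ P) = min(0, 0.94) = 0
¬(¬R ∧ P): Gödel ¬ of 0 = 1 (operand is 0)
(¬(¬R ∧ P) ∧ Q) = min(1, 0.85) = 0.85
((¬(¬R ∧ P) ∧ Q) ∨ Q) = max(0.85, 0.85) = 0.85
(((Q ∨ Q) ∨ (P → R)) ∧ ((¬(¬R ∧ P) ∧ Q) ∨ Q)) = min(0.85, 0.85) = 0.85
((((Q ∨ Q) ∨ (P → R)) ∧ ((¬(¬R ∧ P) ∧ Q) ∨ Q)) → P): 0.85 ≤ 0.94, so result = 1
(Q ∧ Q) = min(0.85, 0.85) = 0.85
¬(Q ∧ Q): Gödel ¬ of 0.85 = 0 (operand ≠ 0)
(P ∨ Q) = max(0.94, 0.85) = 0.94
(¬(Q ∧ Q) ∨ (P ∨ Q)) = max(0, 0.94) = 0.94
(((((Q ∨ Q) ∨ (P → R)) ∧ ((¬(¬R ∧ P) ∧ Q) ∨ Q)) → P) → (¬(Q ∧ Q) ∨ (P ∨ Q))): 1 > 0.94, so result = 0.94

0.94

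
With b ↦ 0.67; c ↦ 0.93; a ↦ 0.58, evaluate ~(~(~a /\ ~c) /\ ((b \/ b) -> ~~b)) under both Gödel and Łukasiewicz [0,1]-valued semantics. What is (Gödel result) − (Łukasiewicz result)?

-0.07

Gödel evaluation:
  ~a: Gödel ¬ of 0.58 = 0 (operand ≠ 0)
  ~c: Gödel ¬ of 0.93 = 0 (operand ≠ 0)
  (~a /\ ~c) = min(0, 0) = 0
  ~(~a /\ ~c): Gödel ¬ of 0 = 1 (operand is 0)
  (b \/ b) = max(0.67, 0.67) = 0.67
  ~b: Gödel ¬ of 0.67 = 0 (operand ≠ 0)
  ~~b: Gödel ¬ of 0 = 1 (operand is 0)
  ((b \/ b) -> ~~b): 0.67 ≤ 1, so result = 1
  (~(~a /\ ~c) /\ ((b \/ b) -> ~~b)) = min(1, 1) = 1
  ~(~(~a /\ ~c) /\ ((b \/ b) -> ~~b)): Gödel ¬ of 1 = 0 (operand ≠ 0)
  Gödel value = 0
Łukasiewicz evaluation:
  ~a: Łukasiewicz ¬ gives 1 − 0.58 = 0.42
  ~c: Łukasiewicz ¬ gives 1 − 0.93 = 0.07
  (~a /\ ~c) = min(0.42, 0.07) = 0.07
  ~(~a /\ ~c): Łukasiewicz ¬ gives 1 − 0.07 = 0.93
  (b \/ b) = max(0.67, 0.67) = 0.67
  ~b: Łukasiewicz ¬ gives 1 − 0.67 = 0.33
  ~~b: Łukasiewicz ¬ gives 1 − 0.33 = 0.67
  ((b \/ b) -> ~~b): min(1, 1 − 0.67 + 0.67) = 1
  (~(~a /\ ~c) /\ ((b \/ b) -> ~~b)) = min(0.93, 1) = 0.93
  ~(~(~a /\ ~c) /\ ((b \/ b) -> ~~b)): Łukasiewicz ¬ gives 1 − 0.93 = 0.07
  Łukasiewicz value = 0.07
Difference: 0 − 0.07 = -0.07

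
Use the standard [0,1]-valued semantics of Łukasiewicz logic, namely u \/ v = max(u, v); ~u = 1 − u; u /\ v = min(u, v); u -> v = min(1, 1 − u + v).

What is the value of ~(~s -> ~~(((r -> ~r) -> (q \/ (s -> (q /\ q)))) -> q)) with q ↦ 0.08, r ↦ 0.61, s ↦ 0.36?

~s: Łukasiewicz ¬ gives 1 − 0.36 = 0.64
~r: Łukasiewicz ¬ gives 1 − 0.61 = 0.39
(r -> ~r): min(1, 1 − 0.61 + 0.39) = 0.78
(q /\ q) = min(0.08, 0.08) = 0.08
(s -> (q /\ q)): min(1, 1 − 0.36 + 0.08) = 0.72
(q \/ (s -> (q /\ q))) = max(0.08, 0.72) = 0.72
((r -> ~r) -> (q \/ (s -> (q /\ q)))): min(1, 1 − 0.78 + 0.72) = 0.94
(((r -> ~r) -> (q \/ (s -> (q /\ q)))) -> q): min(1, 1 − 0.94 + 0.08) = 0.14
~(((r -> ~r) -> (q \/ (s -> (q /\ q)))) -> q): Łukasiewicz ¬ gives 1 − 0.14 = 0.86
~~(((r -> ~r) -> (q \/ (s -> (q /\ q)))) -> q): Łukasiewicz ¬ gives 1 − 0.86 = 0.14
(~s -> ~~(((r -> ~r) -> (q \/ (s -> (q /\ q)))) -> q)): min(1, 1 − 0.64 + 0.14) = 0.5
~(~s -> ~~(((r -> ~r) -> (q \/ (s -> (q /\ q)))) -> q)): Łukasiewicz ¬ gives 1 − 0.5 = 0.5

0.50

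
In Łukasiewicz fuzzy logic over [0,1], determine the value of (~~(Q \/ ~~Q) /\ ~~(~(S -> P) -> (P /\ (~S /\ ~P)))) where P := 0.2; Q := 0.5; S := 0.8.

0.50

~Q: Łukasiewicz ¬ gives 1 − 0.5 = 0.5
~~Q: Łukasiewicz ¬ gives 1 − 0.5 = 0.5
(Q \/ ~~Q) = max(0.5, 0.5) = 0.5
~(Q \/ ~~Q): Łukasiewicz ¬ gives 1 − 0.5 = 0.5
~~(Q \/ ~~Q): Łukasiewicz ¬ gives 1 − 0.5 = 0.5
(S -> P): min(1, 1 − 0.8 + 0.2) = 0.4
~(S -> P): Łukasiewicz ¬ gives 1 − 0.4 = 0.6
~S: Łukasiewicz ¬ gives 1 − 0.8 = 0.2
~P: Łukasiewicz ¬ gives 1 − 0.2 = 0.8
(~S /\ ~P) = min(0.2, 0.8) = 0.2
(P /\ (~S /\ ~P)) = min(0.2, 0.2) = 0.2
(~(S -> P) -> (P /\ (~S /\ ~P))): min(1, 1 − 0.6 + 0.2) = 0.6
~(~(S -> P) -> (P /\ (~S /\ ~P))): Łukasiewicz ¬ gives 1 − 0.6 = 0.4
~~(~(S -> P) -> (P /\ (~S /\ ~P))): Łukasiewicz ¬ gives 1 − 0.4 = 0.6
(~~(Q \/ ~~Q) /\ ~~(~(S -> P) -> (P /\ (~S /\ ~P)))) = min(0.5, 0.6) = 0.5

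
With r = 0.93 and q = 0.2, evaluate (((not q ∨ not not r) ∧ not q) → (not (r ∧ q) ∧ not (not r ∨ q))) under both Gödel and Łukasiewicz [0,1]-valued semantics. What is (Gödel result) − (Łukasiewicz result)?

0.00

Gödel evaluation:
  not q: Gödel ¬ of 0.2 = 0 (operand ≠ 0)
  not r: Gödel ¬ of 0.93 = 0 (operand ≠ 0)
  not not r: Gödel ¬ of 0 = 1 (operand is 0)
  (not q ∨ not not r) = max(0, 1) = 1
  not q: Gödel ¬ of 0.2 = 0 (operand ≠ 0)
  ((not q ∨ not not r) ∧ not q) = min(1, 0) = 0
  (r ∧ q) = min(0.93, 0.2) = 0.2
  not (r ∧ q): Gödel ¬ of 0.2 = 0 (operand ≠ 0)
  not r: Gödel ¬ of 0.93 = 0 (operand ≠ 0)
  (not r ∨ q) = max(0, 0.2) = 0.2
  not (not r ∨ q): Gödel ¬ of 0.2 = 0 (operand ≠ 0)
  (not (r ∧ q) ∧ not (not r ∨ q)) = min(0, 0) = 0
  (((not q ∨ not not r) ∧ not q) → (not (r ∧ q) ∧ not (not r ∨ q))): 0 ≤ 0, so result = 1
  Gödel value = 1
Łukasiewicz evaluation:
  not q: Łukasiewicz ¬ gives 1 − 0.2 = 0.8
  not r: Łukasiewicz ¬ gives 1 − 0.93 = 0.07
  not not r: Łukasiewicz ¬ gives 1 − 0.07 = 0.93
  (not q ∨ not not r) = max(0.8, 0.93) = 0.93
  not q: Łukasiewicz ¬ gives 1 − 0.2 = 0.8
  ((not q ∨ not not r) ∧ not q) = min(0.93, 0.8) = 0.8
  (r ∧ q) = min(0.93, 0.2) = 0.2
  not (r ∧ q): Łukasiewicz ¬ gives 1 − 0.2 = 0.8
  not r: Łukasiewicz ¬ gives 1 − 0.93 = 0.07
  (not r ∨ q) = max(0.07, 0.2) = 0.2
  not (not r ∨ q): Łukasiewicz ¬ gives 1 − 0.2 = 0.8
  (not (r ∧ q) ∧ not (not r ∨ q)) = min(0.8, 0.8) = 0.8
  (((not q ∨ not not r) ∧ not q) → (not (r ∧ q) ∧ not (not r ∨ q))): min(1, 1 − 0.8 + 0.8) = 1
  Łukasiewicz value = 1
Difference: 1 − 1 = 0.00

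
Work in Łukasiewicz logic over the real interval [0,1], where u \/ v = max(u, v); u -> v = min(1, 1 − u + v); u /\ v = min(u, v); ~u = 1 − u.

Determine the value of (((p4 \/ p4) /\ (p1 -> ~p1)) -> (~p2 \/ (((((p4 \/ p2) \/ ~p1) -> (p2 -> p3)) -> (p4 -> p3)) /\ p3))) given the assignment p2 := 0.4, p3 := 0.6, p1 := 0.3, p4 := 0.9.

0.70

(p4 \/ p4) = max(0.9, 0.9) = 0.9
~p1: Łukasiewicz ¬ gives 1 − 0.3 = 0.7
(p1 -> ~p1): min(1, 1 − 0.3 + 0.7) = 1
((p4 \/ p4) /\ (p1 -> ~p1)) = min(0.9, 1) = 0.9
~p2: Łukasiewicz ¬ gives 1 − 0.4 = 0.6
(p4 \/ p2) = max(0.9, 0.4) = 0.9
~p1: Łukasiewicz ¬ gives 1 − 0.3 = 0.7
((p4 \/ p2) \/ ~p1) = max(0.9, 0.7) = 0.9
(p2 -> p3): min(1, 1 − 0.4 + 0.6) = 1
(((p4 \/ p2) \/ ~p1) -> (p2 -> p3)): min(1, 1 − 0.9 + 1) = 1
(p4 -> p3): min(1, 1 − 0.9 + 0.6) = 0.7
((((p4 \/ p2) \/ ~p1) -> (p2 -> p3)) -> (p4 -> p3)): min(1, 1 − 1 + 0.7) = 0.7
(((((p4 \/ p2) \/ ~p1) -> (p2 -> p3)) -> (p4 -> p3)) /\ p3) = min(0.7, 0.6) = 0.6
(~p2 \/ (((((p4 \/ p2) \/ ~p1) -> (p2 -> p3)) -> (p4 -> p3)) /\ p3)) = max(0.6, 0.6) = 0.6
(((p4 \/ p4) /\ (p1 -> ~p1)) -> (~p2 \/ (((((p4 \/ p2) \/ ~p1) -> (p2 -> p3)) -> (p4 -> p3)) /\ p3))): min(1, 1 − 0.9 + 0.6) = 0.7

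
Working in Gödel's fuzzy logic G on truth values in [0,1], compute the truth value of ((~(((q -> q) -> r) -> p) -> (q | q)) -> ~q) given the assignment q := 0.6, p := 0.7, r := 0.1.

0.00

(q -> q): 0.6 ≤ 0.6, so result = 1
((q -> q) -> r): 1 > 0.1, so result = 0.1
(((q -> q) -> r) -> p): 0.1 ≤ 0.7, so result = 1
~(((q -> q) -> r) -> p): Gödel ¬ of 1 = 0 (operand ≠ 0)
(q | q) = max(0.6, 0.6) = 0.6
(~(((q -> q) -> r) -> p) -> (q | q)): 0 ≤ 0.6, so result = 1
~q: Gödel ¬ of 0.6 = 0 (operand ≠ 0)
((~(((q -> q) -> r) -> p) -> (q | q)) -> ~q): 1 > 0, so result = 0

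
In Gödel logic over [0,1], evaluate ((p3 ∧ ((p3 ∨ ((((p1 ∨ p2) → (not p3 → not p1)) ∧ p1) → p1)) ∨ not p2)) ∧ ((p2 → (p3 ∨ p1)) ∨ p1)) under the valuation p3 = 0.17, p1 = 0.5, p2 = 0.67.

0.17

(p1 ∨ p2) = max(0.5, 0.67) = 0.67
not p3: Gödel ¬ of 0.17 = 0 (operand ≠ 0)
not p1: Gödel ¬ of 0.5 = 0 (operand ≠ 0)
(not p3 → not p1): 0 ≤ 0, so result = 1
((p1 ∨ p2) → (not p3 → not p1)): 0.67 ≤ 1, so result = 1
(((p1 ∨ p2) → (not p3 → not p1)) ∧ p1) = min(1, 0.5) = 0.5
((((p1 ∨ p2) → (not p3 → not p1)) ∧ p1) → p1): 0.5 ≤ 0.5, so result = 1
(p3 ∨ ((((p1 ∨ p2) → (not p3 → not p1)) ∧ p1) → p1)) = max(0.17, 1) = 1
not p2: Gödel ¬ of 0.67 = 0 (operand ≠ 0)
((p3 ∨ ((((p1 ∨ p2) → (not p3 → not p1)) ∧ p1) → p1)) ∨ not p2) = max(1, 0) = 1
(p3 ∧ ((p3 ∨ ((((p1 ∨ p2) → (not p3 → not p1)) ∧ p1) → p1)) ∨ not p2)) = min(0.17, 1) = 0.17
(p3 ∨ p1) = max(0.17, 0.5) = 0.5
(p2 → (p3 ∨ p1)): 0.67 > 0.5, so result = 0.5
((p2 → (p3 ∨ p1)) ∨ p1) = max(0.5, 0.5) = 0.5
((p3 ∧ ((p3 ∨ ((((p1 ∨ p2) → (not p3 → not p1)) ∧ p1) → p1)) ∨ not p2)) ∧ ((p2 → (p3 ∨ p1)) ∨ p1)) = min(0.17, 0.5) = 0.17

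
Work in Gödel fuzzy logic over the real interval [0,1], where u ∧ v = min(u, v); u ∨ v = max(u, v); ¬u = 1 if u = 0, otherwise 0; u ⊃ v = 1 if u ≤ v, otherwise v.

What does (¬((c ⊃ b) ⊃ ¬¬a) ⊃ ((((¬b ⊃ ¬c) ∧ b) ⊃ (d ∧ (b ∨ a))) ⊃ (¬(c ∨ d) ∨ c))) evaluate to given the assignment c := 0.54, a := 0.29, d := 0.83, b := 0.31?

(c ⊃ b): 0.54 > 0.31, so result = 0.31
¬a: Gödel ¬ of 0.29 = 0 (operand ≠ 0)
¬¬a: Gödel ¬ of 0 = 1 (operand is 0)
((c ⊃ b) ⊃ ¬¬a): 0.31 ≤ 1, so result = 1
¬((c ⊃ b) ⊃ ¬¬a): Gödel ¬ of 1 = 0 (operand ≠ 0)
¬b: Gödel ¬ of 0.31 = 0 (operand ≠ 0)
¬c: Gödel ¬ of 0.54 = 0 (operand ≠ 0)
(¬b ⊃ ¬c): 0 ≤ 0, so result = 1
((¬b ⊃ ¬c) ∧ b) = min(1, 0.31) = 0.31
(b ∨ a) = max(0.31, 0.29) = 0.31
(d ∧ (b ∨ a)) = min(0.83, 0.31) = 0.31
(((¬b ⊃ ¬c) ∧ b) ⊃ (d ∧ (b ∨ a))): 0.31 ≤ 0.31, so result = 1
(c ∨ d) = max(0.54, 0.83) = 0.83
¬(c ∨ d): Gödel ¬ of 0.83 = 0 (operand ≠ 0)
(¬(c ∨ d) ∨ c) = max(0, 0.54) = 0.54
((((¬b ⊃ ¬c) ∧ b) ⊃ (d ∧ (b ∨ a))) ⊃ (¬(c ∨ d) ∨ c)): 1 > 0.54, so result = 0.54
(¬((c ⊃ b) ⊃ ¬¬a) ⊃ ((((¬b ⊃ ¬c) ∧ b) ⊃ (d ∧ (b ∨ a))) ⊃ (¬(c ∨ d) ∨ c))): 0 ≤ 0.54, so result = 1

1.00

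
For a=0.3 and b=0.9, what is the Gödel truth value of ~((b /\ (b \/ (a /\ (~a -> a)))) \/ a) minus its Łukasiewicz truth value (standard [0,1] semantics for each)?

-0.10

Gödel evaluation:
  ~a: Gödel ¬ of 0.3 = 0 (operand ≠ 0)
  (~a -> a): 0 ≤ 0.3, so result = 1
  (a /\ (~a -> a)) = min(0.3, 1) = 0.3
  (b \/ (a /\ (~a -> a))) = max(0.9, 0.3) = 0.9
  (b /\ (b \/ (a /\ (~a -> a)))) = min(0.9, 0.9) = 0.9
  ((b /\ (b \/ (a /\ (~a -> a)))) \/ a) = max(0.9, 0.3) = 0.9
  ~((b /\ (b \/ (a /\ (~a -> a)))) \/ a): Gödel ¬ of 0.9 = 0 (operand ≠ 0)
  Gödel value = 0
Łukasiewicz evaluation:
  ~a: Łukasiewicz ¬ gives 1 − 0.3 = 0.7
  (~a -> a): min(1, 1 − 0.7 + 0.3) = 0.6
  (a /\ (~a -> a)) = min(0.3, 0.6) = 0.3
  (b \/ (a /\ (~a -> a))) = max(0.9, 0.3) = 0.9
  (b /\ (b \/ (a /\ (~a -> a)))) = min(0.9, 0.9) = 0.9
  ((b /\ (b \/ (a /\ (~a -> a)))) \/ a) = max(0.9, 0.3) = 0.9
  ~((b /\ (b \/ (a /\ (~a -> a)))) \/ a): Łukasiewicz ¬ gives 1 − 0.9 = 0.1
  Łukasiewicz value = 0.1
Difference: 0 − 0.1 = -0.10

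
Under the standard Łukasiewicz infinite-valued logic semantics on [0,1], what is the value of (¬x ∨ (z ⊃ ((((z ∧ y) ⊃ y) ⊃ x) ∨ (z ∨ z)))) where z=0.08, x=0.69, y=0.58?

¬x: Łukasiewicz ¬ gives 1 − 0.69 = 0.31
(z ∧ y) = min(0.08, 0.58) = 0.08
((z ∧ y) ⊃ y): min(1, 1 − 0.08 + 0.58) = 1
(((z ∧ y) ⊃ y) ⊃ x): min(1, 1 − 1 + 0.69) = 0.69
(z ∨ z) = max(0.08, 0.08) = 0.08
((((z ∧ y) ⊃ y) ⊃ x) ∨ (z ∨ z)) = max(0.69, 0.08) = 0.69
(z ⊃ ((((z ∧ y) ⊃ y) ⊃ x) ∨ (z ∨ z))): min(1, 1 − 0.08 + 0.69) = 1
(¬x ∨ (z ⊃ ((((z ∧ y) ⊃ y) ⊃ x) ∨ (z ∨ z)))) = max(0.31, 1) = 1

1.00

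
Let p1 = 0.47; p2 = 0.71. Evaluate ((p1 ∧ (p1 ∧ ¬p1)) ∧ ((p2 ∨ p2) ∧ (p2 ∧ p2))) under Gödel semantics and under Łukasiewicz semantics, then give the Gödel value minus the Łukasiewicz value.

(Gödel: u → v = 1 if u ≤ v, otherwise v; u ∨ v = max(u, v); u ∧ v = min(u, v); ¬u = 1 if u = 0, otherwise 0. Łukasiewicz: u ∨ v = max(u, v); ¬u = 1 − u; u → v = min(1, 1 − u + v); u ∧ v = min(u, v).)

Gödel evaluation:
  ¬p1: Gödel ¬ of 0.47 = 0 (operand ≠ 0)
  (p1 ∧ ¬p1) = min(0.47, 0) = 0
  (p1 ∧ (p1 ∧ ¬p1)) = min(0.47, 0) = 0
  (p2 ∨ p2) = max(0.71, 0.71) = 0.71
  (p2 ∧ p2) = min(0.71, 0.71) = 0.71
  ((p2 ∨ p2) ∧ (p2 ∧ p2)) = min(0.71, 0.71) = 0.71
  ((p1 ∧ (p1 ∧ ¬p1)) ∧ ((p2 ∨ p2) ∧ (p2 ∧ p2))) = min(0, 0.71) = 0
  Gödel value = 0
Łukasiewicz evaluation:
  ¬p1: Łukasiewicz ¬ gives 1 − 0.47 = 0.53
  (p1 ∧ ¬p1) = min(0.47, 0.53) = 0.47
  (p1 ∧ (p1 ∧ ¬p1)) = min(0.47, 0.47) = 0.47
  (p2 ∨ p2) = max(0.71, 0.71) = 0.71
  (p2 ∧ p2) = min(0.71, 0.71) = 0.71
  ((p2 ∨ p2) ∧ (p2 ∧ p2)) = min(0.71, 0.71) = 0.71
  ((p1 ∧ (p1 ∧ ¬p1)) ∧ ((p2 ∨ p2) ∧ (p2 ∧ p2))) = min(0.47, 0.71) = 0.47
  Łukasiewicz value = 0.47
Difference: 0 − 0.47 = -0.47

-0.47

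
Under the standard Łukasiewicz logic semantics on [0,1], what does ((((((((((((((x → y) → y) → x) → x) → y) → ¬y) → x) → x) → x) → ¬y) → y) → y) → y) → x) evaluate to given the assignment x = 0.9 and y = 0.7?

(x → y): min(1, 1 − 0.9 + 0.7) = 0.8
((x → y) → y): min(1, 1 − 0.8 + 0.7) = 0.9
(((x → y) → y) → x): min(1, 1 − 0.9 + 0.9) = 1
((((x → y) → y) → x) → x): min(1, 1 − 1 + 0.9) = 0.9
(((((x → y) → y) → x) → x) → y): min(1, 1 − 0.9 + 0.7) = 0.8
¬y: Łukasiewicz ¬ gives 1 − 0.7 = 0.3
((((((x → y) → y) → x) → x) → y) → ¬y): min(1, 1 − 0.8 + 0.3) = 0.5
(((((((x → y) → y) → x) → x) → y) → ¬y) → x): min(1, 1 − 0.5 + 0.9) = 1
((((((((x → y) → y) → x) → x) → y) → ¬y) → x) → x): min(1, 1 − 1 + 0.9) = 0.9
(((((((((x → y) → y) → x) → x) → y) → ¬y) → x) → x) → x): min(1, 1 − 0.9 + 0.9) = 1
¬y: Łukasiewicz ¬ gives 1 − 0.7 = 0.3
((((((((((x → y) → y) → x) → x) → y) → ¬y) → x) → x) → x) → ¬y): min(1, 1 − 1 + 0.3) = 0.3
(((((((((((x → y) → y) → x) → x) → y) → ¬y) → x) → x) → x) → ¬y) → y): min(1, 1 − 0.3 + 0.7) = 1
((((((((((((x → y) → y) → x) → x) → y) → ¬y) → x) → x) → x) → ¬y) → y) → y): min(1, 1 − 1 + 0.7) = 0.7
(((((((((((((x → y) → y) → x) → x) → y) → ¬y) → x) → x) → x) → ¬y) → y) → y) → y): min(1, 1 − 0.7 + 0.7) = 1
((((((((((((((x → y) → y) → x) → x) → y) → ¬y) → x) → x) → x) → ¬y) → y) → y) → y) → x): min(1, 1 − 1 + 0.9) = 0.9

0.90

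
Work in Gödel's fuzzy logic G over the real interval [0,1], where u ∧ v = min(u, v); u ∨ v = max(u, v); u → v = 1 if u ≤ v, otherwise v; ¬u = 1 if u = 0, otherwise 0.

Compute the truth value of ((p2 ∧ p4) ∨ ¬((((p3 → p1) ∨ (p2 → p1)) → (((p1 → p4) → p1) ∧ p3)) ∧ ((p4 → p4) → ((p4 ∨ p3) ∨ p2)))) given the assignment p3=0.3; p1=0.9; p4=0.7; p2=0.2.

(p2 ∧ p4) = min(0.2, 0.7) = 0.2
(p3 → p1): 0.3 ≤ 0.9, so result = 1
(p2 → p1): 0.2 ≤ 0.9, so result = 1
((p3 → p1) ∨ (p2 → p1)) = max(1, 1) = 1
(p1 → p4): 0.9 > 0.7, so result = 0.7
((p1 → p4) → p1): 0.7 ≤ 0.9, so result = 1
(((p1 → p4) → p1) ∧ p3) = min(1, 0.3) = 0.3
(((p3 → p1) ∨ (p2 → p1)) → (((p1 → p4) → p1) ∧ p3)): 1 > 0.3, so result = 0.3
(p4 → p4): 0.7 ≤ 0.7, so result = 1
(p4 ∨ p3) = max(0.7, 0.3) = 0.7
((p4 ∨ p3) ∨ p2) = max(0.7, 0.2) = 0.7
((p4 → p4) → ((p4 ∨ p3) ∨ p2)): 1 > 0.7, so result = 0.7
((((p3 → p1) ∨ (p2 → p1)) → (((p1 → p4) → p1) ∧ p3)) ∧ ((p4 → p4) → ((p4 ∨ p3) ∨ p2))) = min(0.3, 0.7) = 0.3
¬((((p3 → p1) ∨ (p2 → p1)) → (((p1 → p4) → p1) ∧ p3)) ∧ ((p4 → p4) → ((p4 ∨ p3) ∨ p2))): Gödel ¬ of 0.3 = 0 (operand ≠ 0)
((p2 ∧ p4) ∨ ¬((((p3 → p1) ∨ (p2 → p1)) → (((p1 → p4) → p1) ∧ p3)) ∧ ((p4 → p4) → ((p4 ∨ p3) ∨ p2)))) = max(0.2, 0) = 0.2

0.20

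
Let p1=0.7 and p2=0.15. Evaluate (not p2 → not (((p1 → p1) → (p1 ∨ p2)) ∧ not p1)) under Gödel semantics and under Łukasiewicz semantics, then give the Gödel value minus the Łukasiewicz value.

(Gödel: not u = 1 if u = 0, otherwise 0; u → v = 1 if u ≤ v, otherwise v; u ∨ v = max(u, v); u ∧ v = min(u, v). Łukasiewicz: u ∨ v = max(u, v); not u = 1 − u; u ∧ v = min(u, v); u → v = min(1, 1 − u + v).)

Gödel evaluation:
  not p2: Gödel ¬ of 0.15 = 0 (operand ≠ 0)
  (p1 → p1): 0.7 ≤ 0.7, so result = 1
  (p1 ∨ p2) = max(0.7, 0.15) = 0.7
  ((p1 → p1) → (p1 ∨ p2)): 1 > 0.7, so result = 0.7
  not p1: Gödel ¬ of 0.7 = 0 (operand ≠ 0)
  (((p1 → p1) → (p1 ∨ p2)) ∧ not p1) = min(0.7, 0) = 0
  not (((p1 → p1) → (p1 ∨ p2)) ∧ not p1): Gödel ¬ of 0 = 1 (operand is 0)
  (not p2 → not (((p1 → p1) → (p1 ∨ p2)) ∧ not p1)): 0 ≤ 1, so result = 1
  Gödel value = 1
Łukasiewicz evaluation:
  not p2: Łukasiewicz ¬ gives 1 − 0.15 = 0.85
  (p1 → p1): min(1, 1 − 0.7 + 0.7) = 1
  (p1 ∨ p2) = max(0.7, 0.15) = 0.7
  ((p1 → p1) → (p1 ∨ p2)): min(1, 1 − 1 + 0.7) = 0.7
  not p1: Łukasiewicz ¬ gives 1 − 0.7 = 0.3
  (((p1 → p1) → (p1 ∨ p2)) ∧ not p1) = min(0.7, 0.3) = 0.3
  not (((p1 → p1) → (p1 ∨ p2)) ∧ not p1): Łukasiewicz ¬ gives 1 − 0.3 = 0.7
  (not p2 → not (((p1 → p1) → (p1 ∨ p2)) ∧ not p1)): min(1, 1 − 0.85 + 0.7) = 0.85
  Łukasiewicz value = 0.85
Difference: 1 − 0.85 = 0.15

0.15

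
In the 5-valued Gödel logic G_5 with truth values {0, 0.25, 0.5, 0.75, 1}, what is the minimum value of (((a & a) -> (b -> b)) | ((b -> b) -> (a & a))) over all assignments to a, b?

1.00

Every assignment gives 1. For instance at a = 0, b = 0:
  (a & a) = min(0, 0) = 0
  (b -> b): 0 ≤ 0, so result = 1
  ((a & a) -> (b -> b)): 0 ≤ 1, so result = 1
  (b -> b): 0 ≤ 0, so result = 1
  (a & a) = min(0, 0) = 0
  ((b -> b) -> (a & a)): 1 > 0, so result = 0
  (((a & a) -> (b -> b)) | ((b -> b) -> (a & a))) = max(1, 0) = 1
All 25 assignments give value 1 — the formula is a G_5-tautology.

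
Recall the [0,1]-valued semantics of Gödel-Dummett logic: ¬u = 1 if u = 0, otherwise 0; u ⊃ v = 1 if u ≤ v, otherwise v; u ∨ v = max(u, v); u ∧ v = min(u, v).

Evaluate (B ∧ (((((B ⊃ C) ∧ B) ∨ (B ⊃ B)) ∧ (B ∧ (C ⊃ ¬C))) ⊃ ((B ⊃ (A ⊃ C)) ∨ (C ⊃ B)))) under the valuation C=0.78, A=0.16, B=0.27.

(B ⊃ C): 0.27 ≤ 0.78, so result = 1
((B ⊃ C) ∧ B) = min(1, 0.27) = 0.27
(B ⊃ B): 0.27 ≤ 0.27, so result = 1
(((B ⊃ C) ∧ B) ∨ (B ⊃ B)) = max(0.27, 1) = 1
¬C: Gödel ¬ of 0.78 = 0 (operand ≠ 0)
(C ⊃ ¬C): 0.78 > 0, so result = 0
(B ∧ (C ⊃ ¬C)) = min(0.27, 0) = 0
((((B ⊃ C) ∧ B) ∨ (B ⊃ B)) ∧ (B ∧ (C ⊃ ¬C))) = min(1, 0) = 0
(A ⊃ C): 0.16 ≤ 0.78, so result = 1
(B ⊃ (A ⊃ C)): 0.27 ≤ 1, so result = 1
(C ⊃ B): 0.78 > 0.27, so result = 0.27
((B ⊃ (A ⊃ C)) ∨ (C ⊃ B)) = max(1, 0.27) = 1
(((((B ⊃ C) ∧ B) ∨ (B ⊃ B)) ∧ (B ∧ (C ⊃ ¬C))) ⊃ ((B ⊃ (A ⊃ C)) ∨ (C ⊃ B))): 0 ≤ 1, so result = 1
(B ∧ (((((B ⊃ C) ∧ B) ∨ (B ⊃ B)) ∧ (B ∧ (C ⊃ ¬C))) ⊃ ((B ⊃ (A ⊃ C)) ∨ (C ⊃ B)))) = min(0.27, 1) = 0.27

0.27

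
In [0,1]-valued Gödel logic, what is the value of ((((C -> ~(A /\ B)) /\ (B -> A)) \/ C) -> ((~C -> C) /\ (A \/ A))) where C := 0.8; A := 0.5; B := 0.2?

0.50

(A /\ B) = min(0.5, 0.2) = 0.2
~(A /\ B): Gödel ¬ of 0.2 = 0 (operand ≠ 0)
(C -> ~(A /\ B)): 0.8 > 0, so result = 0
(B -> A): 0.2 ≤ 0.5, so result = 1
((C -> ~(A /\ B)) /\ (B -> A)) = min(0, 1) = 0
(((C -> ~(A /\ B)) /\ (B -> A)) \/ C) = max(0, 0.8) = 0.8
~C: Gödel ¬ of 0.8 = 0 (operand ≠ 0)
(~C -> C): 0 ≤ 0.8, so result = 1
(A \/ A) = max(0.5, 0.5) = 0.5
((~C -> C) /\ (A \/ A)) = min(1, 0.5) = 0.5
((((C -> ~(A /\ B)) /\ (B -> A)) \/ C) -> ((~C -> C) /\ (A \/ A))): 0.8 > 0.5, so result = 0.5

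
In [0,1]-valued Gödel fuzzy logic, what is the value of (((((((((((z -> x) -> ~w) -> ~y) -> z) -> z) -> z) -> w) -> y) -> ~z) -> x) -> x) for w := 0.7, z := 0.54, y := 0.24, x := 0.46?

0.46

(z -> x): 0.54 > 0.46, so result = 0.46
~w: Gödel ¬ of 0.7 = 0 (operand ≠ 0)
((z -> x) -> ~w): 0.46 > 0, so result = 0
~y: Gödel ¬ of 0.24 = 0 (operand ≠ 0)
(((z -> x) -> ~w) -> ~y): 0 ≤ 0, so result = 1
((((z -> x) -> ~w) -> ~y) -> z): 1 > 0.54, so result = 0.54
(((((z -> x) -> ~w) -> ~y) -> z) -> z): 0.54 ≤ 0.54, so result = 1
((((((z -> x) -> ~w) -> ~y) -> z) -> z) -> z): 1 > 0.54, so result = 0.54
(((((((z -> x) -> ~w) -> ~y) -> z) -> z) -> z) -> w): 0.54 ≤ 0.7, so result = 1
((((((((z -> x) -> ~w) -> ~y) -> z) -> z) -> z) -> w) -> y): 1 > 0.24, so result = 0.24
~z: Gödel ¬ of 0.54 = 0 (operand ≠ 0)
(((((((((z -> x) -> ~w) -> ~y) -> z) -> z) -> z) -> w) -> y) -> ~z): 0.24 > 0, so result = 0
((((((((((z -> x) -> ~w) -> ~y) -> z) -> z) -> z) -> w) -> y) -> ~z) -> x): 0 ≤ 0.46, so result = 1
(((((((((((z -> x) -> ~w) -> ~y) -> z) -> z) -> z) -> w) -> y) -> ~z) -> x) -> x): 1 > 0.46, so result = 0.46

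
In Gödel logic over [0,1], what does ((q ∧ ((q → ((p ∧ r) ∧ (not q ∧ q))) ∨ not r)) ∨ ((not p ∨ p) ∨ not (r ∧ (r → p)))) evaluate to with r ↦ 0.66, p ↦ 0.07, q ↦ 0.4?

(p ∧ r) = min(0.07, 0.66) = 0.07
not q: Gödel ¬ of 0.4 = 0 (operand ≠ 0)
(not q ∧ q) = min(0, 0.4) = 0
((p ∧ r) ∧ (not q ∧ q)) = min(0.07, 0) = 0
(q → ((p ∧ r) ∧ (not q ∧ q))): 0.4 > 0, so result = 0
not r: Gödel ¬ of 0.66 = 0 (operand ≠ 0)
((q → ((p ∧ r) ∧ (not q ∧ q))) ∨ not r) = max(0, 0) = 0
(q ∧ ((q → ((p ∧ r) ∧ (not q ∧ q))) ∨ not r)) = min(0.4, 0) = 0
not p: Gödel ¬ of 0.07 = 0 (operand ≠ 0)
(not p ∨ p) = max(0, 0.07) = 0.07
(r → p): 0.66 > 0.07, so result = 0.07
(r ∧ (r → p)) = min(0.66, 0.07) = 0.07
not (r ∧ (r → p)): Gödel ¬ of 0.07 = 0 (operand ≠ 0)
((not p ∨ p) ∨ not (r ∧ (r → p))) = max(0.07, 0) = 0.07
((q ∧ ((q → ((p ∧ r) ∧ (not q ∧ q))) ∨ not r)) ∨ ((not p ∨ p) ∨ not (r ∧ (r → p)))) = max(0, 0.07) = 0.07

0.07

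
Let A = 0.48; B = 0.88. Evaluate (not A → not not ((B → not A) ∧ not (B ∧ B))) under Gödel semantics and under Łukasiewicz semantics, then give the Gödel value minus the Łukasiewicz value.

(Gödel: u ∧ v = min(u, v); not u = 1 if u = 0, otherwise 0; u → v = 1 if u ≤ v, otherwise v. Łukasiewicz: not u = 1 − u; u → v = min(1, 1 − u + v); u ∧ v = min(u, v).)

Gödel evaluation:
  not A: Gödel ¬ of 0.48 = 0 (operand ≠ 0)
  not A: Gödel ¬ of 0.48 = 0 (operand ≠ 0)
  (B → not A): 0.88 > 0, so result = 0
  (B ∧ B) = min(0.88, 0.88) = 0.88
  not (B ∧ B): Gödel ¬ of 0.88 = 0 (operand ≠ 0)
  ((B → not A) ∧ not (B ∧ B)) = min(0, 0) = 0
  not ((B → not A) ∧ not (B ∧ B)): Gödel ¬ of 0 = 1 (operand is 0)
  not not ((B → not A) ∧ not (B ∧ B)): Gödel ¬ of 1 = 0 (operand ≠ 0)
  (not A → not not ((B → not A) ∧ not (B ∧ B))): 0 ≤ 0, so result = 1
  Gödel value = 1
Łukasiewicz evaluation:
  not A: Łukasiewicz ¬ gives 1 − 0.48 = 0.52
  not A: Łukasiewicz ¬ gives 1 − 0.48 = 0.52
  (B → not A): min(1, 1 − 0.88 + 0.52) = 0.64
  (B ∧ B) = min(0.88, 0.88) = 0.88
  not (B ∧ B): Łukasiewicz ¬ gives 1 − 0.88 = 0.12
  ((B → not A) ∧ not (B ∧ B)) = min(0.64, 0.12) = 0.12
  not ((B → not A) ∧ not (B ∧ B)): Łukasiewicz ¬ gives 1 − 0.12 = 0.88
  not not ((B → not A) ∧ not (B ∧ B)): Łukasiewicz ¬ gives 1 − 0.88 = 0.12
  (not A → not not ((B → not A) ∧ not (B ∧ B))): min(1, 1 − 0.52 + 0.12) = 0.6
  Łukasiewicz value = 0.6
Difference: 1 − 0.6 = 0.40

0.40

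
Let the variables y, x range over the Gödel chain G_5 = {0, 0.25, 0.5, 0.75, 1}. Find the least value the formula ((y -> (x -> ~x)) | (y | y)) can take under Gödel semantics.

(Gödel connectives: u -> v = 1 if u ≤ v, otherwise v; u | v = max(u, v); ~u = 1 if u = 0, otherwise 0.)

The minimum is attained at y = 0.25, x = 0.25:
  ~x: Gödel ¬ of 0.25 = 0 (operand ≠ 0)
  (x -> ~x): 0.25 > 0, so result = 0
  (y -> (x -> ~x)): 0.25 > 0, so result = 0
  (y | y) = max(0.25, 0.25) = 0.25
  ((y -> (x -> ~x)) | (y | y)) = max(0, 0.25) = 0.25
Checking all 25 assignments confirms none give a value below 0.25.

0.25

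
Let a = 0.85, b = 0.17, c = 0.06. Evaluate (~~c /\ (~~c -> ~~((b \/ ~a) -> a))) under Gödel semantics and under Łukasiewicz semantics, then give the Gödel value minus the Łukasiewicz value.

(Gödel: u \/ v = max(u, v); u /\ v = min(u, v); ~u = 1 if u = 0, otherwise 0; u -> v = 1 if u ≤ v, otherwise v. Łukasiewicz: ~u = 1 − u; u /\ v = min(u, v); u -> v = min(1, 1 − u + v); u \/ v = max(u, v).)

Gödel evaluation:
  ~c: Gödel ¬ of 0.06 = 0 (operand ≠ 0)
  ~~c: Gödel ¬ of 0 = 1 (operand is 0)
  ~c: Gödel ¬ of 0.06 = 0 (operand ≠ 0)
  ~~c: Gödel ¬ of 0 = 1 (operand is 0)
  ~a: Gödel ¬ of 0.85 = 0 (operand ≠ 0)
  (b \/ ~a) = max(0.17, 0) = 0.17
  ((b \/ ~a) -> a): 0.17 ≤ 0.85, so result = 1
  ~((b \/ ~a) -> a): Gödel ¬ of 1 = 0 (operand ≠ 0)
  ~~((b \/ ~a) -> a): Gödel ¬ of 0 = 1 (operand is 0)
  (~~c -> ~~((b \/ ~a) -> a)): 1 ≤ 1, so result = 1
  (~~c /\ (~~c -> ~~((b \/ ~a) -> a))) = min(1, 1) = 1
  Gödel value = 1
Łukasiewicz evaluation:
  ~c: Łukasiewicz ¬ gives 1 − 0.06 = 0.94
  ~~c: Łukasiewicz ¬ gives 1 − 0.94 = 0.06
  ~c: Łukasiewicz ¬ gives 1 − 0.06 = 0.94
  ~~c: Łukasiewicz ¬ gives 1 − 0.94 = 0.06
  ~a: Łukasiewicz ¬ gives 1 − 0.85 = 0.15
  (b \/ ~a) = max(0.17, 0.15) = 0.17
  ((b \/ ~a) -> a): min(1, 1 − 0.17 + 0.85) = 1
  ~((b \/ ~a) -> a): Łukasiewicz ¬ gives 1 − 1 = 0
  ~~((b \/ ~a) -> a): Łukasiewicz ¬ gives 1 − 0 = 1
  (~~c -> ~~((b \/ ~a) -> a)): min(1, 1 − 0.06 + 1) = 1
  (~~c /\ (~~c -> ~~((b \/ ~a) -> a))) = min(0.06, 1) = 0.06
  Łukasiewicz value = 0.06
Difference: 1 − 0.06 = 0.94

0.94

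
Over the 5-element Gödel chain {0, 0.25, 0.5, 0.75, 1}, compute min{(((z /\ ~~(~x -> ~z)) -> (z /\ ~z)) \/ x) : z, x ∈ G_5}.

The minimum is attained at z = 0.25, x = 0.25:
  ~x: Gödel ¬ of 0.25 = 0 (operand ≠ 0)
  ~z: Gödel ¬ of 0.25 = 0 (operand ≠ 0)
  (~x -> ~z): 0 ≤ 0, so result = 1
  ~(~x -> ~z): Gödel ¬ of 1 = 0 (operand ≠ 0)
  ~~(~x -> ~z): Gödel ¬ of 0 = 1 (operand is 0)
  (z /\ ~~(~x -> ~z)) = min(0.25, 1) = 0.25
  ~z: Gödel ¬ of 0.25 = 0 (operand ≠ 0)
  (z /\ ~z) = min(0.25, 0) = 0
  ((z /\ ~~(~x -> ~z)) -> (z /\ ~z)): 0.25 > 0, so result = 0
  (((z /\ ~~(~x -> ~z)) -> (z /\ ~z)) \/ x) = max(0, 0.25) = 0.25
Checking all 25 assignments confirms none give a value below 0.25.

0.25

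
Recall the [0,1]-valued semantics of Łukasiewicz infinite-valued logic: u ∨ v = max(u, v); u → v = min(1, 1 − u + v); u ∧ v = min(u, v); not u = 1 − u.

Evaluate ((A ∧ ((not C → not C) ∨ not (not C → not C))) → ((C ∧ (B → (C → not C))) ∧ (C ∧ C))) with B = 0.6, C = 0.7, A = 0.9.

not C: Łukasiewicz ¬ gives 1 − 0.7 = 0.3
not C: Łukasiewicz ¬ gives 1 − 0.7 = 0.3
(not C → not C): min(1, 1 − 0.3 + 0.3) = 1
not C: Łukasiewicz ¬ gives 1 − 0.7 = 0.3
not C: Łukasiewicz ¬ gives 1 − 0.7 = 0.3
(not C → not C): min(1, 1 − 0.3 + 0.3) = 1
not (not C → not C): Łukasiewicz ¬ gives 1 − 1 = 0
((not C → not C) ∨ not (not C → not C)) = max(1, 0) = 1
(A ∧ ((not C → not C) ∨ not (not C → not C))) = min(0.9, 1) = 0.9
not C: Łukasiewicz ¬ gives 1 − 0.7 = 0.3
(C → not C): min(1, 1 − 0.7 + 0.3) = 0.6
(B → (C → not C)): min(1, 1 − 0.6 + 0.6) = 1
(C ∧ (B → (C → not C))) = min(0.7, 1) = 0.7
(C ∧ C) = min(0.7, 0.7) = 0.7
((C ∧ (B → (C → not C))) ∧ (C ∧ C)) = min(0.7, 0.7) = 0.7
((A ∧ ((not C → not C) ∨ not (not C → not C))) → ((C ∧ (B → (C → not C))) ∧ (C ∧ C))): min(1, 1 − 0.9 + 0.7) = 0.8

0.80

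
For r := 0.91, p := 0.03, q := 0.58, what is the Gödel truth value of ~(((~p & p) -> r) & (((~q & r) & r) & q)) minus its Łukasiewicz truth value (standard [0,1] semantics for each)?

0.42

Gödel evaluation:
  ~p: Gödel ¬ of 0.03 = 0 (operand ≠ 0)
  (~p & p) = min(0, 0.03) = 0
  ((~p & p) -> r): 0 ≤ 0.91, so result = 1
  ~q: Gödel ¬ of 0.58 = 0 (operand ≠ 0)
  (~q & r) = min(0, 0.91) = 0
  ((~q & r) & r) = min(0, 0.91) = 0
  (((~q & r) & r) & q) = min(0, 0.58) = 0
  (((~p & p) -> r) & (((~q & r) & r) & q)) = min(1, 0) = 0
  ~(((~p & p) -> r) & (((~q & r) & r) & q)): Gödel ¬ of 0 = 1 (operand is 0)
  Gödel value = 1
Łukasiewicz evaluation:
  ~p: Łukasiewicz ¬ gives 1 − 0.03 = 0.97
  (~p & p) = min(0.97, 0.03) = 0.03
  ((~p & p) -> r): min(1, 1 − 0.03 + 0.91) = 1
  ~q: Łukasiewicz ¬ gives 1 − 0.58 = 0.42
  (~q & r) = min(0.42, 0.91) = 0.42
  ((~q & r) & r) = min(0.42, 0.91) = 0.42
  (((~q & r) & r) & q) = min(0.42, 0.58) = 0.42
  (((~p & p) -> r) & (((~q & r) & r) & q)) = min(1, 0.42) = 0.42
  ~(((~p & p) -> r) & (((~q & r) & r) & q)): Łukasiewicz ¬ gives 1 − 0.42 = 0.58
  Łukasiewicz value = 0.58
Difference: 1 − 0.58 = 0.42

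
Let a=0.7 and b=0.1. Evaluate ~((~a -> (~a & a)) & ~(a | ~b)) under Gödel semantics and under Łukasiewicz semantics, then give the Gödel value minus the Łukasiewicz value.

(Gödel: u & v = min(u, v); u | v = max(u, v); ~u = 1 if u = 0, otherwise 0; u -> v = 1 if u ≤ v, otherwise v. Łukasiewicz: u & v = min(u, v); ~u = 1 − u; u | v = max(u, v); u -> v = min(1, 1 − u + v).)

0.10

Gödel evaluation:
  ~a: Gödel ¬ of 0.7 = 0 (operand ≠ 0)
  ~a: Gödel ¬ of 0.7 = 0 (operand ≠ 0)
  (~a & a) = min(0, 0.7) = 0
  (~a -> (~a & a)): 0 ≤ 0, so result = 1
  ~b: Gödel ¬ of 0.1 = 0 (operand ≠ 0)
  (a | ~b) = max(0.7, 0) = 0.7
  ~(a | ~b): Gödel ¬ of 0.7 = 0 (operand ≠ 0)
  ((~a -> (~a & a)) & ~(a | ~b)) = min(1, 0) = 0
  ~((~a -> (~a & a)) & ~(a | ~b)): Gödel ¬ of 0 = 1 (operand is 0)
  Gödel value = 1
Łukasiewicz evaluation:
  ~a: Łukasiewicz ¬ gives 1 − 0.7 = 0.3
  ~a: Łukasiewicz ¬ gives 1 − 0.7 = 0.3
  (~a & a) = min(0.3, 0.7) = 0.3
  (~a -> (~a & a)): min(1, 1 − 0.3 + 0.3) = 1
  ~b: Łukasiewicz ¬ gives 1 − 0.1 = 0.9
  (a | ~b) = max(0.7, 0.9) = 0.9
  ~(a | ~b): Łukasiewicz ¬ gives 1 − 0.9 = 0.1
  ((~a -> (~a & a)) & ~(a | ~b)) = min(1, 0.1) = 0.1
  ~((~a -> (~a & a)) & ~(a | ~b)): Łukasiewicz ¬ gives 1 − 0.1 = 0.9
  Łukasiewicz value = 0.9
Difference: 1 − 0.9 = 0.10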